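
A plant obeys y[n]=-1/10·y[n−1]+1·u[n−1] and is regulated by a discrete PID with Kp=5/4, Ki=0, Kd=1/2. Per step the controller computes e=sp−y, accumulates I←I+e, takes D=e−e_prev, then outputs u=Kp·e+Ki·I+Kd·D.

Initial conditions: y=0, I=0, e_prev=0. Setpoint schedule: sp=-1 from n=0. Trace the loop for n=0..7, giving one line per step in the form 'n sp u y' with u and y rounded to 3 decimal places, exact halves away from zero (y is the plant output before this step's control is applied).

0 -1 -1.750 0.000
1 -1 1.813 -1.750
2 -1 -5.603 1.988
3 -1 9.897 -5.802
4 -1 -22.486 10.477
5 -1 45.173 -23.534
6 -1 -96.188 47.526
7 -1 199.158 -100.940

(exact arithmetic carried between steps; '≈' marks a value shown rounded to 6 d.p. or computed from one; I and e_prev carry over from the previous line; the table rounds u and y to 3 d.p., halves away from zero)
n=0: y=0, sp=-1, e=sp−y=-1; I=-1, D=e−e_prev=-1; u=5/4·(-1)+0·(-1)+1/2·(-1)=-1.75; next y=-1/10·0+1·(-1.75)=-1.75
n=1: y=-1.75, sp=-1, e=sp−y=0.75; I=-0.25, D=e−e_prev=1.75; u=5/4·0.75+0·(-0.25)+1/2·1.75=1.8125; next y=-1/10·(-1.75)+1·1.8125=1.9875
n=2: y=1.9875, sp=-1, e=sp−y=-2.9875; I=-3.2375, D=e−e_prev=-3.7375; u=5/4·(-2.9875)+0·(-3.2375)+1/2·(-3.7375)=-5.603125; next y=-1/10·1.9875+1·(-5.603125)=-5.801875
n=3: y=-5.801875, sp=-1, e=sp−y=4.801875; I=1.564375, D=e−e_prev=7.789375; u=5/4·4.801875+0·1.564375+1/2·7.789375≈9.897031; next y=-1/10·(-5.801875)+1·9.897031≈10.477219
n=4: y≈10.477219, sp=-1, e=sp−y≈-11.477219; I≈-9.912844, D=e−e_prev≈-16.279094; u=5/4·(-11.477219)+0·(-9.912844)+1/2·(-16.279094)≈-22.486070; next y=-1/10·10.477219+1·(-22.486070)≈-23.533792
n=5: y≈-23.533792, sp=-1, e=sp−y≈22.533792; I≈12.620948, D=e−e_prev≈34.011011; u=5/4·22.533792+0·12.620948+1/2·34.011011≈45.172746; next y=-1/10·(-23.533792)+1·45.172746≈47.526125
n=6: y≈47.526125, sp=-1, e=sp−y≈-48.526125; I≈-35.905176, D=e−e_prev≈-71.059917; u=5/4·(-48.526125)+0·(-35.905176)+1/2·(-71.059917)≈-96.187615; next y=-1/10·47.526125+1·(-96.187615)≈-100.940227
n=7: y≈-100.940227, sp=-1, e=sp−y≈99.940227; I≈64.035051, D=e−e_prev≈148.466352; u=5/4·99.940227+0·64.035051+1/2·148.466352≈199.158460; next y=-1/10·(-100.940227)+1·199.158460≈209.252483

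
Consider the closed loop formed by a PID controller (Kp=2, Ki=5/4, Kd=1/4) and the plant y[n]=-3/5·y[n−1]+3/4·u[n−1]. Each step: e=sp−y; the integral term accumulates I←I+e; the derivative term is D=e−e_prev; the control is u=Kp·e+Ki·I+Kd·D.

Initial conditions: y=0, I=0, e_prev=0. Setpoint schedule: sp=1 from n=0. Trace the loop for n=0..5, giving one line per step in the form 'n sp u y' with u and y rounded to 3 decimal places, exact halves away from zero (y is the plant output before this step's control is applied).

0 1 3.500 0.000
1 1 -4.688 2.625
2 1 20.942 -5.091
3 1 -56.854 18.761
4 1 181.211 -53.897
5 1 -545.836 168.247

(exact arithmetic carried between steps; '≈' marks a value shown rounded to 6 d.p. or computed from one; I and e_prev carry over from the previous line; the table rounds u and y to 3 d.p., halves away from zero)
n=0: y=0, sp=1, e=sp−y=1; I=1, D=e−e_prev=1; u=2·1+5/4·1+1/4·1=3.5; next y=-3/5·0+3/4·3.5=2.625
n=1: y=2.625, sp=1, e=sp−y=-1.625; I=-0.625, D=e−e_prev=-2.625; u=2·(-1.625)+5/4·(-0.625)+1/4·(-2.625)=-4.6875; next y=-3/5·2.625+3/4·(-4.6875)=-5.090625
n=2: y=-5.090625, sp=1, e=sp−y=6.090625; I=5.465625, D=e−e_prev=7.715625; u=2·6.090625+5/4·5.465625+1/4·7.715625≈20.942188; next y=-3/5·(-5.090625)+3/4·20.942188≈18.761016
n=3: y≈18.761016, sp=1, e=sp−y≈-17.761016; I≈-12.295391, D=e−e_prev≈-23.851641; u=2·(-17.761016)+5/4·(-12.295391)+1/4·(-23.851641)≈-56.854180; next y=-3/5·18.761016+3/4·(-56.854180)≈-53.897244
n=4: y≈-53.897244, sp=1, e=sp−y≈54.897244; I≈42.601854, D=e−e_prev≈72.658260; u=2·54.897244+5/4·42.601854+1/4·72.658260≈181.211370; next y=-3/5·(-53.897244)+3/4·181.211370≈168.246874
n=5: y≈168.246874, sp=1, e=sp−y≈-167.246874; I≈-124.645021, D=e−e_prev≈-222.144118; u=2·(-167.246874)+5/4·(-124.645021)+1/4·(-222.144118)≈-545.836053; next y=-3/5·168.246874+3/4·(-545.836053)≈-510.325164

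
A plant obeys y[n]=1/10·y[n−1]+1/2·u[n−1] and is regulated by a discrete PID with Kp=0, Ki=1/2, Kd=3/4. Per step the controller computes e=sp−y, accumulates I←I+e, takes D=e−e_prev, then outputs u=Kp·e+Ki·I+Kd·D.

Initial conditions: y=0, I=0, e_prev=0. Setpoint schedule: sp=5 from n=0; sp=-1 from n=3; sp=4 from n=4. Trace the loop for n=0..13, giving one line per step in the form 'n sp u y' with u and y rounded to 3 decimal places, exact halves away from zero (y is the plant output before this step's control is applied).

(exact arithmetic carried between steps; '≈' marks a value shown rounded to 6 d.p. or computed from one; I and e_prev carry over from the previous line; the table rounds u and y to 3 d.p., halves away from zero)
n=0: y=0, sp=5, e=sp−y=5; I=5, D=e−e_prev=5; u=0·5+1/2·5+3/4·5=6.25; next y=1/10·0+1/2·6.25=3.125
n=1: y=3.125, sp=5, e=sp−y=1.875; I=6.875, D=e−e_prev=-3.125; u=0·1.875+1/2·6.875+3/4·(-3.125)=1.09375; next y=1/10·3.125+1/2·1.09375=0.859375
n=2: y=0.859375, sp=5, e=sp−y=4.140625; I=11.015625, D=e−e_prev=2.265625; u=0·4.140625+1/2·11.015625+3/4·2.265625≈7.207031; next y=1/10·0.859375+1/2·7.207031≈3.689453
n=3: y≈3.689453, sp=-1, e=sp−y≈-4.689453; I≈6.326172, D=e−e_prev≈-8.830078; u=0·(-4.689453)+1/2·6.326172+3/4·(-8.830078)≈-3.459473; next y=1/10·3.689453+1/2·(-3.459473)≈-1.360791
n=4: y≈-1.360791, sp=4, e=sp−y≈5.360791; I≈11.686963, D=e−e_prev≈10.050244; u=0·5.360791+1/2·11.686963+3/4·10.050244≈13.381165; next y=1/10·(-1.360791)+1/2·13.381165≈6.554503
n=5: y≈6.554503, sp=4, e=sp−y≈-2.554503; I≈9.132460, D=e−e_prev≈-7.915294; u=0·(-2.554503)+1/2·9.132460+3/4·(-7.915294)≈-1.370241; next y=1/10·6.554503+1/2·(-1.370241)≈-0.029670
n=6: y≈-0.029670, sp=4, e=sp−y≈4.029670; I≈13.162130, D=e−e_prev≈6.584173; u=0·4.029670+1/2·13.162130+3/4·6.584173≈11.519195; next y=1/10·(-0.029670)+1/2·11.519195≈5.756630
n=7: y≈5.756630, sp=4, e=sp−y≈-1.756630; I≈11.405499, D=e−e_prev≈-5.786300; u=0·(-1.756630)+1/2·11.405499+3/4·(-5.786300)≈1.363024; next y=1/10·5.756630+1/2·1.363024≈1.257175
n=8: y≈1.257175, sp=4, e=sp−y≈2.742825; I≈14.148324, D=e−e_prev≈4.499455; u=0·2.742825+1/2·14.148324+3/4·4.499455≈10.448753; next y=1/10·1.257175+1/2·10.448753≈5.350094
n=9: y≈5.350094, sp=4, e=sp−y≈-1.350094; I≈12.798230, D=e−e_prev≈-4.092919; u=0·(-1.350094)+1/2·12.798230+3/4·(-4.092919)≈3.329426; next y=1/10·5.350094+1/2·3.329426≈2.199722
n=10: y≈2.199722, sp=4, e=sp−y≈1.800278; I≈14.598508, D=e−e_prev≈3.150372; u=0·1.800278+1/2·14.598508+3/4·3.150372≈9.662033; next y=1/10·2.199722+1/2·9.662033≈5.050989
n=11: y≈5.050989, sp=4, e=sp−y≈-1.050989; I≈13.547519, D=e−e_prev≈-2.851266; u=0·(-1.050989)+1/2·13.547519+3/4·(-2.851266)≈4.635310; next y=1/10·5.050989+1/2·4.635310≈2.822754
n=12: y≈2.822754, sp=4, e=sp−y≈1.177246; I≈14.724765, D=e−e_prev≈2.228235; u=0·1.177246+1/2·14.724765+3/4·2.228235≈9.033559; next y=1/10·2.822754+1/2·9.033559≈4.799055
n=13: y≈4.799055, sp=4, e=sp−y≈-0.799055; I≈13.925710, D=e−e_prev≈-1.976301; u=0·(-0.799055)+1/2·13.925710+3/4·(-1.976301)≈5.480629; next y=1/10·4.799055+1/2·5.480629≈3.220220

0 5 6.250 0.000
1 5 1.094 3.125
2 5 7.207 0.859
3 -1 -3.459 3.689
4 4 13.381 -1.361
5 4 -1.370 6.555
6 4 11.519 -0.030
7 4 1.363 5.757
8 4 10.449 1.257
9 4 3.329 5.350
10 4 9.662 2.200
11 4 4.635 5.051
12 4 9.034 2.823
13 4 5.481 4.799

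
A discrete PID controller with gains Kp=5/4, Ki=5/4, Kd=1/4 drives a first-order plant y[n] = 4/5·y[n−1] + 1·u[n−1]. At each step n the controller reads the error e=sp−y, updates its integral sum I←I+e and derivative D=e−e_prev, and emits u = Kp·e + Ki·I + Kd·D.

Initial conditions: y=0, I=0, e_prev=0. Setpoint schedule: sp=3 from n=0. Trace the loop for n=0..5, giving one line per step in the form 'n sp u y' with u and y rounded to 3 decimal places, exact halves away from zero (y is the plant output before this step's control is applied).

0 3 8.250 0.000
1 3 -11.438 8.250
2 3 20.053 -4.838
3 3 -31.229 16.183
4 3 52.327 -18.282
5 3 -83.641 37.701

(exact arithmetic carried between steps; '≈' marks a value shown rounded to 6 d.p. or computed from one; I and e_prev carry over from the previous line; the table rounds u and y to 3 d.p., halves away from zero)
n=0: y=0, sp=3, e=sp−y=3; I=3, D=e−e_prev=3; u=5/4·3+5/4·3+1/4·3=8.25; next y=4/5·0+1·8.25=8.25
n=1: y=8.25, sp=3, e=sp−y=-5.25; I=-2.25, D=e−e_prev=-8.25; u=5/4·(-5.25)+5/4·(-2.25)+1/4·(-8.25)=-11.4375; next y=4/5·8.25+1·(-11.4375)=-4.8375
n=2: y=-4.8375, sp=3, e=sp−y=7.8375; I=5.5875, D=e−e_prev=13.0875; u=5/4·7.8375+5/4·5.5875+1/4·13.0875=20.053125; next y=4/5·(-4.8375)+1·20.053125=16.183125
n=3: y=16.183125, sp=3, e=sp−y=-13.183125; I=-7.595625, D=e−e_prev=-21.020625; u=5/4·(-13.183125)+5/4·(-7.595625)+1/4·(-21.020625)≈-31.228594; next y=4/5·16.183125+1·(-31.228594)≈-18.282094
n=4: y≈-18.282094, sp=3, e=sp−y≈21.282094; I≈13.686469, D=e−e_prev≈34.465219; u=5/4·21.282094+5/4·13.686469+1/4·34.465219≈52.327008; next y=4/5·(-18.282094)+1·52.327008≈37.701333
n=5: y≈37.701333, sp=3, e=sp−y≈-34.701333; I≈-21.014864, D=e−e_prev≈-55.983427; u=5/4·(-34.701333)+5/4·(-21.014864)+1/4·(-55.983427)≈-83.641103; next y=4/5·37.701333+1·(-83.641103)≈-53.480036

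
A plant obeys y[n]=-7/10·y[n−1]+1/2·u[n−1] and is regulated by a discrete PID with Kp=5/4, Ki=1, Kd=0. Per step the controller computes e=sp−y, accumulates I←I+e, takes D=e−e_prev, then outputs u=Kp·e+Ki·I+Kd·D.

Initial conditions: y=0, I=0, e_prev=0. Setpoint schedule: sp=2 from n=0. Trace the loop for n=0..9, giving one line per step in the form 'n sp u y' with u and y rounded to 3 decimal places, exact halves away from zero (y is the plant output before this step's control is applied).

(exact arithmetic carried between steps; '≈' marks a value shown rounded to 6 d.p. or computed from one; I and e_prev carry over from the previous line; the table rounds u and y to 3 d.p., halves away from zero)
n=0: y=0, sp=2, e=sp−y=2; I=2, D=e−e_prev=2; u=5/4·2+1·2+0·2=4.5; next y=-7/10·0+1/2·4.5=2.25
n=1: y=2.25, sp=2, e=sp−y=-0.25; I=1.75, D=e−e_prev=-2.25; u=5/4·(-0.25)+1·1.75+0·(-2.25)=1.4375; next y=-7/10·2.25+1/2·1.4375=-0.85625
n=2: y=-0.85625, sp=2, e=sp−y=2.85625; I=4.60625, D=e−e_prev=3.10625; u=5/4·2.85625+1·4.60625+0·3.10625≈8.176563; next y=-7/10·(-0.85625)+1/2·8.176563≈4.687656
n=3: y≈4.687656, sp=2, e=sp−y≈-2.687656; I≈1.918594, D=e−e_prev≈-5.543906; u=5/4·(-2.687656)+1·1.918594+0·(-5.543906)≈-1.440977; next y=-7/10·4.687656+1/2·(-1.440977)≈-4.001848
n=4: y≈-4.001848, sp=2, e=sp−y≈6.001848; I≈7.920441, D=e−e_prev≈8.689504; u=5/4·6.001848+1·7.920441+0·8.689504≈15.422751; next y=-7/10·(-4.001848)+1/2·15.422751≈10.512669
n=5: y≈10.512669, sp=2, e=sp−y≈-8.512669; I≈-0.592227, D=e−e_prev≈-14.514517; u=5/4·(-8.512669)+1·(-0.592227)+0·(-14.514517)≈-11.233064; next y=-7/10·10.512669+1/2·(-11.233064)≈-12.975400
n=6: y≈-12.975400, sp=2, e=sp−y≈14.975400; I≈14.383173, D=e−e_prev≈23.488069; u=5/4·14.975400+1·14.383173+0·23.488069≈33.102422; next y=-7/10·(-12.975400)+1/2·33.102422≈25.633991
n=7: y≈25.633991, sp=2, e=sp−y≈-23.633991; I≈-9.250819, D=e−e_prev≈-38.609391; u=5/4·(-23.633991)+1·(-9.250819)+0·(-38.609391)≈-38.793308; next y=-7/10·25.633991+1/2·(-38.793308)≈-37.340448
n=8: y≈-37.340448, sp=2, e=sp−y≈39.340448; I≈30.089629, D=e−e_prev≈62.974439; u=5/4·39.340448+1·30.089629+0·62.974439≈79.265189; next y=-7/10·(-37.340448)+1/2·79.265189≈65.770908
n=9: y≈65.770908, sp=2, e=sp−y≈-63.770908; I≈-33.681279, D=e−e_prev≈-103.111355; u=5/4·(-63.770908)+1·(-33.681279)+0·(-103.111355)≈-113.394913; next y=-7/10·65.770908+1/2·(-113.394913)≈-102.737092

0 2 4.500 0.000
1 2 1.438 2.250
2 2 8.177 -0.856
3 2 -1.441 4.688
4 2 15.423 -4.002
5 2 -11.233 10.513
6 2 33.102 -12.975
7 2 -38.793 25.634
8 2 79.265 -37.340
9 2 -113.395 65.771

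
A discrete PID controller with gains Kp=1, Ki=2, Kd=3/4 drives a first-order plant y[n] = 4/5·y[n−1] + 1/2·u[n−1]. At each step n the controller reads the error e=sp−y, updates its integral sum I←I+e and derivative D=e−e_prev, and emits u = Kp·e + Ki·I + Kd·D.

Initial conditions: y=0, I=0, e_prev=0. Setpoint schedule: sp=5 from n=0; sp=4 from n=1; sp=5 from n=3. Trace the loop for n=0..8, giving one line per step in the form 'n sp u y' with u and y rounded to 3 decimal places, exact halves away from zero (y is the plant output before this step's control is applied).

(exact arithmetic carried between steps; '≈' marks a value shown rounded to 6 d.p. or computed from one; I and e_prev carry over from the previous line; the table rounds u and y to 3 d.p., halves away from zero)
n=0: y=0, sp=5, e=sp−y=5; I=5, D=e−e_prev=5; u=1·5+2·5+3/4·5=18.75; next y=4/5·0+1/2·18.75=9.375
n=1: y=9.375, sp=4, e=sp−y=-5.375; I=-0.375, D=e−e_prev=-10.375; u=1·(-5.375)+2·(-0.375)+3/4·(-10.375)=-13.90625; next y=4/5·9.375+1/2·(-13.90625)=0.546875
n=2: y=0.546875, sp=4, e=sp−y=3.453125; I=3.078125, D=e−e_prev=8.828125; u=1·3.453125+2·3.078125+3/4·8.828125≈16.230469; next y=4/5·0.546875+1/2·16.230469≈8.552734
n=3: y≈8.552734, sp=5, e=sp−y≈-3.552734; I≈-0.474609, D=e−e_prev≈-7.005859; u=1·(-3.552734)+2·(-0.474609)+3/4·(-7.005859)≈-9.756348; next y=4/5·8.552734+1/2·(-9.756348)≈1.964014
n=4: y≈1.964014, sp=5, e=sp−y≈3.035986; I≈2.561377, D=e−e_prev≈6.588721; u=1·3.035986+2·2.561377+3/4·6.588721≈13.100281; next y=4/5·1.964014+1/2·13.100281≈8.121351
n=5: y≈8.121351, sp=5, e=sp−y≈-3.121351; I≈-0.559974, D=e−e_prev≈-6.157338; u=1·(-3.121351)+2·(-0.559974)+3/4·(-6.157338)≈-8.859303; next y=4/5·8.121351+1/2·(-8.859303)≈2.067429
n=6: y≈2.067429, sp=5, e=sp−y≈2.932571; I≈2.372596, D=e−e_prev≈6.053922; u=1·2.932571+2·2.372596+3/4·6.053922≈12.218204; next y=4/5·2.067429+1/2·12.218204≈7.763046
n=7: y≈7.763046, sp=5, e=sp−y≈-2.763046; I≈-0.390450, D=e−e_prev≈-5.695616; u=1·(-2.763046)+2·(-0.390450)+3/4·(-5.695616)≈-7.815657; next y=4/5·7.763046+1/2·(-7.815657)≈2.302608
n=8: y≈2.302608, sp=5, e=sp−y≈2.697392; I≈2.306942, D=e−e_prev≈5.460438; u=1·2.697392+2·2.306942+3/4·5.460438≈11.406605; next y=4/5·2.302608+1/2·11.406605≈7.545389

0 5 18.750 0.000
1 4 -13.906 9.375
2 4 16.230 0.547
3 5 -9.756 8.553
4 5 13.100 1.964
5 5 -8.859 8.121
6 5 12.218 2.067
7 5 -7.816 7.763
8 5 11.407 2.303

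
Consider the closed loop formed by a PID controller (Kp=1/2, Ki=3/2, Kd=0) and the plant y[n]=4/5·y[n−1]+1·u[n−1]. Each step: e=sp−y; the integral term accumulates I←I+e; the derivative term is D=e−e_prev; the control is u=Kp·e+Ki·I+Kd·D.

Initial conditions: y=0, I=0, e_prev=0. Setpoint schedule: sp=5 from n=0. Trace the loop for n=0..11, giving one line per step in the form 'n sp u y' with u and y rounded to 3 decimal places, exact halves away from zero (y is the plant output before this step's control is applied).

(exact arithmetic carried between steps; '≈' marks a value shown rounded to 6 d.p. or computed from one; I and e_prev carry over from the previous line; the table rounds u and y to 3 d.p., halves away from zero)
n=0: y=0, sp=5, e=sp−y=5; I=5, D=e−e_prev=5; u=1/2·5+3/2·5+0·5=10; next y=4/5·0+1·10=10
n=1: y=10, sp=5, e=sp−y=-5; I=0, D=e−e_prev=-10; u=1/2·(-5)+3/2·0+0·(-10)=-2.5; next y=4/5·10+1·(-2.5)=5.5
n=2: y=5.5, sp=5, e=sp−y=-0.5; I=-0.5, D=e−e_prev=4.5; u=1/2·(-0.5)+3/2·(-0.5)+0·4.5=-1; next y=4/5·5.5+1·(-1)=3.4
n=3: y=3.4, sp=5, e=sp−y=1.6; I=1.1, D=e−e_prev=2.1; u=1/2·1.6+3/2·1.1+0·2.1=2.45; next y=4/5·3.4+1·2.45=5.17
n=4: y=5.17, sp=5, e=sp−y=-0.17; I=0.93, D=e−e_prev=-1.77; u=1/2·(-0.17)+3/2·0.93+0·(-1.77)=1.31; next y=4/5·5.17+1·1.31=5.446
n=5: y=5.446, sp=5, e=sp−y=-0.446; I=0.484, D=e−e_prev=-0.276; u=1/2·(-0.446)+3/2·0.484+0·(-0.276)=0.503; next y=4/5·5.446+1·0.503=4.8598
n=6: y=4.8598, sp=5, e=sp−y=0.1402; I=0.6242, D=e−e_prev=0.5862; u=1/2·0.1402+3/2·0.6242+0·0.5862=1.0064; next y=4/5·4.8598+1·1.0064=4.89424
n=7: y=4.89424, sp=5, e=sp−y=0.10576; I=0.72996, D=e−e_prev=-0.03444; u=1/2·0.10576+3/2·0.72996+0·(-0.03444)=1.14782; next y=4/5·4.89424+1·1.14782=5.063212
n=8: y=5.063212, sp=5, e=sp−y=-0.063212; I=0.666748, D=e−e_prev=-0.168972; u=1/2·(-0.063212)+3/2·0.666748+0·(-0.168972)=0.968516; next y=4/5·5.063212+1·0.968516≈5.019086
n=9: y≈5.019086, sp=5, e=sp−y≈-0.019086; I≈0.647662, D=e−e_prev≈0.044126; u=1/2·(-0.019086)+3/2·0.647662+0·0.044126≈0.961951; next y=4/5·5.019086+1·0.961951≈4.977219
n=10: y≈4.977219, sp=5, e=sp−y≈0.022781; I≈0.670443, D=e−e_prev≈0.041866; u=1/2·0.022781+3/2·0.670443+0·0.041866≈1.017055; next y=4/5·4.977219+1·1.017055≈4.998830
n=11: y≈4.998830, sp=5, e=sp−y≈0.001170; I≈0.671613, D=e−e_prev≈-0.021611; u=1/2·0.001170+3/2·0.671613+0·(-0.021611)≈1.008004; next y=4/5·4.998830+1·1.008004≈5.007068

0 5 10.000 0.000
1 5 -2.500 10.000
2 5 -1.000 5.500
3 5 2.450 3.400
4 5 1.310 5.170
5 5 0.503 5.446
6 5 1.006 4.860
7 5 1.148 4.894
8 5 0.969 5.063
9 5 0.962 5.019
10 5 1.017 4.977
11 5 1.008 4.999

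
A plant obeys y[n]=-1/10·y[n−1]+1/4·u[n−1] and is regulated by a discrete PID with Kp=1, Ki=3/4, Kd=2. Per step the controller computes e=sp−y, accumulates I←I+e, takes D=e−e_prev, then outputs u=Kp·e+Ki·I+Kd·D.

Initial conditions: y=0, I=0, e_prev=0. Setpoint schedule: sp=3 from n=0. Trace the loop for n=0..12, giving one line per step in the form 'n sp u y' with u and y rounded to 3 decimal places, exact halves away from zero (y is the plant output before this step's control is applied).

(exact arithmetic carried between steps; '≈' marks a value shown rounded to 6 d.p. or computed from one; I and e_prev carry over from the previous line; the table rounds u and y to 3 d.p., halves away from zero)
n=0: y=0, sp=3, e=sp−y=3; I=3, D=e−e_prev=3; u=1·3+3/4·3+2·3=11.25; next y=-1/10·0+1/4·11.25=2.8125
n=1: y=2.8125, sp=3, e=sp−y=0.1875; I=3.1875, D=e−e_prev=-2.8125; u=1·0.1875+3/4·3.1875+2·(-2.8125)=-3.046875; next y=-1/10·2.8125+1/4·(-3.046875)≈-1.042969
n=2: y≈-1.042969, sp=3, e=sp−y≈4.042969; I≈7.230469, D=e−e_prev≈3.855469; u=1·4.042969+3/4·7.230469+2·3.855469≈17.176758; next y=-1/10·(-1.042969)+1/4·17.176758≈4.398486
n=3: y≈4.398486, sp=3, e=sp−y≈-1.398486; I≈5.831982, D=e−e_prev≈-5.441455; u=1·(-1.398486)+3/4·5.831982+2·(-5.441455)≈-7.907410; next y=-1/10·4.398486+1/4·(-7.907410)≈-2.416701
n=4: y≈-2.416701, sp=3, e=sp−y≈5.416701; I≈11.248683, D=e−e_prev≈6.815187; u=1·5.416701+3/4·11.248683+2·6.815187≈27.483588; next y=-1/10·(-2.416701)+1/4·27.483588≈7.112567
n=5: y≈7.112567, sp=3, e=sp−y≈-4.112567; I≈7.136116, D=e−e_prev≈-9.529268; u=1·(-4.112567)+3/4·7.136116+2·(-9.529268)≈-17.819017; next y=-1/10·7.112567+1/4·(-17.819017)≈-5.166011
n=6: y≈-5.166011, sp=3, e=sp−y≈8.166011; I≈15.302127, D=e−e_prev≈12.278578; u=1·8.166011+3/4·15.302127+2·12.278578≈44.199762; next y=-1/10·(-5.166011)+1/4·44.199762≈11.566542
n=7: y≈11.566542, sp=3, e=sp−y≈-8.566542; I≈6.735585, D=e−e_prev≈-16.732553; u=1·(-8.566542)+3/4·6.735585+2·(-16.732553)≈-36.979958; next y=-1/10·11.566542+1/4·(-36.979958)≈-10.401644
n=8: y≈-10.401644, sp=3, e=sp−y≈13.401644; I≈20.137229, D=e−e_prev≈21.968185; u=1·13.401644+3/4·20.137229+2·21.968185≈72.440936; next y=-1/10·(-10.401644)+1/4·72.440936≈19.150398
n=9: y≈19.150398, sp=3, e=sp−y≈-16.150398; I≈3.986831, D=e−e_prev≈-29.552042; u=1·(-16.150398)+3/4·3.986831+2·(-29.552042)≈-72.264359; next y=-1/10·19.150398+1/4·(-72.264359)≈-19.981130
n=10: y≈-19.981130, sp=3, e=sp−y≈22.981130; I≈26.967960, D=e−e_prev≈39.131528; u=1·22.981130+3/4·26.967960+2·39.131528≈121.470156; next y=-1/10·(-19.981130)+1/4·121.470156≈32.365652
n=11: y≈32.365652, sp=3, e=sp−y≈-29.365652; I≈-2.397692, D=e−e_prev≈-52.346781; u=1·(-29.365652)+3/4·(-2.397692)+2·(-52.346781)≈-135.857483; next y=-1/10·32.365652+1/4·(-135.857483)≈-37.200936
n=12: y≈-37.200936, sp=3, e=sp−y≈40.200936; I≈37.803244, D=e−e_prev≈69.566588; u=1·40.200936+3/4·37.803244+2·69.566588≈207.686545; next y=-1/10·(-37.200936)+1/4·207.686545≈55.641730

0 3 11.250 0.000
1 3 -3.047 2.813
2 3 17.177 -1.043
3 3 -7.907 4.398
4 3 27.484 -2.417
5 3 -17.819 7.113
6 3 44.200 -5.166
7 3 -36.980 11.567
8 3 72.441 -10.402
9 3 -72.264 19.150
10 3 121.470 -19.981
11 3 -135.857 32.366
12 3 207.687 -37.201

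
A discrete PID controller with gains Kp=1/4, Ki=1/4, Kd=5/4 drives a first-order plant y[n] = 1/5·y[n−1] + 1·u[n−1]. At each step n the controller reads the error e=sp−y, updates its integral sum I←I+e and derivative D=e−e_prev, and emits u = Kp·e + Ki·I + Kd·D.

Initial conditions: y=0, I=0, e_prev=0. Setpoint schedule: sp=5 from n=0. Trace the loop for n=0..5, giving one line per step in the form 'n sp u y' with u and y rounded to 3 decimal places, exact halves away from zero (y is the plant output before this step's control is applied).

(exact arithmetic carried between steps; '≈' marks a value shown rounded to 6 d.p. or computed from one; I and e_prev carry over from the previous line; the table rounds u and y to 3 d.p., halves away from zero)
n=0: y=0, sp=5, e=sp−y=5; I=5, D=e−e_prev=5; u=1/4·5+1/4·5+5/4·5=8.75; next y=1/5·0+1·8.75=8.75
n=1: y=8.75, sp=5, e=sp−y=-3.75; I=1.25, D=e−e_prev=-8.75; u=1/4·(-3.75)+1/4·1.25+5/4·(-8.75)=-11.5625; next y=1/5·8.75+1·(-11.5625)=-9.8125
n=2: y=-9.8125, sp=5, e=sp−y=14.8125; I=16.0625, D=e−e_prev=18.5625; u=1/4·14.8125+1/4·16.0625+5/4·18.5625=30.921875; next y=1/5·(-9.8125)+1·30.921875=28.959375
n=3: y=28.959375, sp=5, e=sp−y=-23.959375; I=-7.896875, D=e−e_prev=-38.771875; u=1/4·(-23.959375)+1/4·(-7.896875)+5/4·(-38.771875)≈-56.428906; next y=1/5·28.959375+1·(-56.428906)≈-50.637031
n=4: y≈-50.637031, sp=5, e=sp−y≈55.637031; I≈47.740156, D=e−e_prev≈79.596406; u=1/4·55.637031+1/4·47.740156+5/4·79.596406≈125.339805; next y=1/5·(-50.637031)+1·125.339805≈115.212398
n=5: y≈115.212398, sp=5, e=sp−y≈-110.212398; I≈-62.472242, D=e−e_prev≈-165.849430; u=1/4·(-110.212398)+1/4·(-62.472242)+5/4·(-165.849430)≈-250.482947; next y=1/5·115.212398+1·(-250.482947)≈-227.440468

0 5 8.750 0.000
1 5 -11.563 8.750
2 5 30.922 -9.813
3 5 -56.429 28.959
4 5 125.340 -50.637
5 5 -250.483 115.212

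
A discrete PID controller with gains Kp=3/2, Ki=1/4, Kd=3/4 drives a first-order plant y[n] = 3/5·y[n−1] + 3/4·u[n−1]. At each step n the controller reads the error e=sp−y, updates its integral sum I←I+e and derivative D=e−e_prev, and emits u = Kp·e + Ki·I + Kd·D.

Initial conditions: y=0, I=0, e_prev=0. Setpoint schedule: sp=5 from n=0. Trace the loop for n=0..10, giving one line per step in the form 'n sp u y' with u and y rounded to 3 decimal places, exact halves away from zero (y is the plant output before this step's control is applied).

(exact arithmetic carried between steps; '≈' marks a value shown rounded to 6 d.p. or computed from one; I and e_prev carry over from the previous line; the table rounds u and y to 3 d.p., halves away from zero)
n=0: y=0, sp=5, e=sp−y=5; I=5, D=e−e_prev=5; u=3/2·5+1/4·5+3/4·5=12.5; next y=3/5·0+3/4·12.5=9.375
n=1: y=9.375, sp=5, e=sp−y=-4.375; I=0.625, D=e−e_prev=-9.375; u=3/2·(-4.375)+1/4·0.625+3/4·(-9.375)=-13.4375; next y=3/5·9.375+3/4·(-13.4375)=-4.453125
n=2: y=-4.453125, sp=5, e=sp−y=9.453125; I=10.078125, D=e−e_prev=13.828125; u=3/2·9.453125+1/4·10.078125+3/4·13.828125≈27.070313; next y=3/5·(-4.453125)+3/4·27.070313≈17.630859
n=3: y≈17.630859, sp=5, e=sp−y≈-12.630859; I≈-2.552734, D=e−e_prev≈-22.083984; u=3/2·(-12.630859)+1/4·(-2.552734)+3/4·(-22.083984)≈-36.147461; next y=3/5·17.630859+3/4·(-36.147461)≈-16.532080
n=4: y≈-16.532080, sp=5, e=sp−y≈21.532080; I≈18.979346, D=e−e_prev≈34.162939; u=3/2·21.532080+1/4·18.979346+3/4·34.162939≈62.665161; next y=3/5·(-16.532080)+3/4·62.665161≈37.079623
n=5: y≈37.079623, sp=5, e=sp−y≈-32.079623; I≈-13.100277, D=e−e_prev≈-53.611703; u=3/2·(-32.079623)+1/4·(-13.100277)+3/4·(-53.611703)≈-91.603281; next y=3/5·37.079623+3/4·(-91.603281)≈-46.454687
n=6: y≈-46.454687, sp=5, e=sp−y≈51.454687; I≈38.354410, D=e−e_prev≈83.534310; u=3/2·51.454687+1/4·38.354410+3/4·83.534310≈149.421365; next y=3/5·(-46.454687)+3/4·149.421365≈84.193212
n=7: y≈84.193212, sp=5, e=sp−y≈-79.193212; I≈-40.838802, D=e−e_prev≈-130.647898; u=3/2·(-79.193212)+1/4·(-40.838802)+3/4·(-130.647898)≈-226.985442; next y=3/5·84.193212+3/4·(-226.985442)≈-119.723154
n=8: y≈-119.723154, sp=5, e=sp−y≈124.723154; I≈83.884352, D=e−e_prev≈203.916366; u=3/2·124.723154+1/4·83.884352+3/4·203.916366≈360.993094; next y=3/5·(-119.723154)+3/4·360.993094≈198.910928
n=9: y≈198.910928, sp=5, e=sp−y≈-193.910928; I≈-110.026575, D=e−e_prev≈-318.634082; u=3/2·(-193.910928)+1/4·(-110.026575)+3/4·(-318.634082)≈-557.348597; next y=3/5·198.910928+3/4·(-557.348597)≈-298.664891
n=10: y≈-298.664891, sp=5, e=sp−y≈303.664891; I≈193.638316, D=e−e_prev≈497.575819; u=3/2·303.664891+1/4·193.638316+3/4·497.575819≈877.088780; next y=3/5·(-298.664891)+3/4·877.088780≈478.617650

0 5 12.500 0.000
1 5 -13.438 9.375
2 5 27.070 -4.453
3 5 -36.147 17.631
4 5 62.665 -16.532
5 5 -91.603 37.080
6 5 149.421 -46.455
7 5 -226.985 84.193
8 5 360.993 -119.723
9 5 -557.349 198.911
10 5 877.089 -298.665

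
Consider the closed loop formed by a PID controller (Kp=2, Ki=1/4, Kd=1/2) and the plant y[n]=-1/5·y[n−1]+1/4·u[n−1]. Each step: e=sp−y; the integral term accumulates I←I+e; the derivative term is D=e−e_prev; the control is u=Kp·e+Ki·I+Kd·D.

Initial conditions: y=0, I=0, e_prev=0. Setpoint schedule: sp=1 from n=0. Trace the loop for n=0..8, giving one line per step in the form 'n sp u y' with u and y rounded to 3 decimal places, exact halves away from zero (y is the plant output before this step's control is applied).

(exact arithmetic carried between steps; '≈' marks a value shown rounded to 6 d.p. or computed from one; I and e_prev carry over from the previous line; the table rounds u and y to 3 d.p., halves away from zero)
n=0: y=0, sp=1, e=sp−y=1; I=1, D=e−e_prev=1; u=2·1+1/4·1+1/2·1=2.75; next y=-1/5·0+1/4·2.75=0.6875
n=1: y=0.6875, sp=1, e=sp−y=0.3125; I=1.3125, D=e−e_prev=-0.6875; u=2·0.3125+1/4·1.3125+1/2·(-0.6875)=0.609375; next y=-1/5·0.6875+1/4·0.609375≈0.014844
n=2: y≈0.014844, sp=1, e=sp−y≈0.985156; I≈2.297656, D=e−e_prev≈0.672656; u=2·0.985156+1/4·2.297656+1/2·0.672656≈2.881055; next y=-1/5·0.014844+1/4·2.881055≈0.717295
n=3: y≈0.717295, sp=1, e=sp−y≈0.282705; I≈2.580361, D=e−e_prev≈-0.702451; u=2·0.282705+1/4·2.580361+1/2·(-0.702451)≈0.859275; next y=-1/5·0.717295+1/4·0.859275≈0.071360
n=4: y≈0.071360, sp=1, e=sp−y≈0.928640; I≈3.509002, D=e−e_prev≈0.645935; u=2·0.928640+1/4·3.509002+1/2·0.645935≈3.057499; next y=-1/5·0.071360+1/4·3.057499≈0.750103
n=5: y≈0.750103, sp=1, e=sp−y≈0.249897; I≈3.758899, D=e−e_prev≈-0.678743; u=2·0.249897+1/4·3.758899+1/2·(-0.678743)≈1.100148; next y=-1/5·0.750103+1/4·1.100148≈0.125016
n=6: y≈0.125016, sp=1, e=sp−y≈0.874984; I≈4.633882, D=e−e_prev≈0.625086; u=2·0.874984+1/4·4.633882+1/2·0.625086≈3.220981; next y=-1/5·0.125016+1/4·3.220981≈0.780242
n=7: y≈0.780242, sp=1, e=sp−y≈0.219758; I≈4.853641, D=e−e_prev≈-0.655225; u=2·0.219758+1/4·4.853641+1/2·(-0.655225)≈1.325314; next y=-1/5·0.780242+1/4·1.325314≈0.175280
n=8: y≈0.175280, sp=1, e=sp−y≈0.824720; I≈5.678361, D=e−e_prev≈0.604962; u=2·0.824720+1/4·5.678361+1/2·0.604962≈3.371511; next y=-1/5·0.175280+1/4·3.371511≈0.807822

0 1 2.750 0.000
1 1 0.609 0.688
2 1 2.881 0.015
3 1 0.859 0.717
4 1 3.057 0.071
5 1 1.100 0.750
6 1 3.221 0.125
7 1 1.325 0.780
8 1 3.372 0.175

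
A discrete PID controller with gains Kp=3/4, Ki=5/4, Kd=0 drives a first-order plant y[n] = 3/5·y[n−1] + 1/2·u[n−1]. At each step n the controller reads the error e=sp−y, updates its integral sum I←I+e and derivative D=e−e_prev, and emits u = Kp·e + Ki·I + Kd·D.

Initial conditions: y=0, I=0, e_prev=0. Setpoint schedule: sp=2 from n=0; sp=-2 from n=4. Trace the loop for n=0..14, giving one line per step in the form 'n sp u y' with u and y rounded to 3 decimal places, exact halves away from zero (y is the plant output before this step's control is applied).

0 2 4.000 0.000
1 2 2.500 2.000
2 2 1.600 2.450
3 2 1.398 2.270
4 -2 -6.522 2.061
5 -2 -3.427 -2.024
6 -2 -1.589 -2.928
7 -2 -1.182 -2.551
8 -2 -1.352 -2.122
9 -2 -1.545 -1.949
10 -2 -1.623 -1.942
11 -2 -1.626 -1.977
12 -2 -1.611 -1.999
13 -2 -1.600 -2.005
14 -2 -1.598 -2.003

(exact arithmetic carried between steps; '≈' marks a value shown rounded to 6 d.p. or computed from one; I and e_prev carry over from the previous line; the table rounds u and y to 3 d.p., halves away from zero)
n=0: y=0, sp=2, e=sp−y=2; I=2, D=e−e_prev=2; u=3/4·2+5/4·2+0·2=4; next y=3/5·0+1/2·4=2
n=1: y=2, sp=2, e=sp−y=0; I=2, D=e−e_prev=-2; u=3/4·0+5/4·2+0·(-2)=2.5; next y=3/5·2+1/2·2.5=2.45
n=2: y=2.45, sp=2, e=sp−y=-0.45; I=1.55, D=e−e_prev=-0.45; u=3/4·(-0.45)+5/4·1.55+0·(-0.45)=1.6; next y=3/5·2.45+1/2·1.6=2.27
n=3: y=2.27, sp=2, e=sp−y=-0.27; I=1.28, D=e−e_prev=0.18; u=3/4·(-0.27)+5/4·1.28+0·0.18=1.3975; next y=3/5·2.27+1/2·1.3975=2.06075
n=4: y=2.06075, sp=-2, e=sp−y=-4.06075; I=-2.78075, D=e−e_prev=-3.79075; u=3/4·(-4.06075)+5/4·(-2.78075)+0·(-3.79075)=-6.5215; next y=3/5·2.06075+1/2·(-6.5215)=-2.0243
n=5: y=-2.0243, sp=-2, e=sp−y=0.0243; I=-2.75645, D=e−e_prev=4.08505; u=3/4·0.0243+5/4·(-2.75645)+0·4.08505≈-3.427338; next y=3/5·(-2.0243)+1/2·(-3.427338)≈-2.928249
n=6: y≈-2.928249, sp=-2, e=sp−y≈0.928249; I≈-1.828201, D=e−e_prev≈0.903949; u=3/4·0.928249+5/4·(-1.828201)+0·0.903949≈-1.589065; next y=3/5·(-2.928249)+1/2·(-1.589065)≈-2.551482
n=7: y≈-2.551482, sp=-2, e=sp−y≈0.551482; I≈-1.276720, D=e−e_prev≈-0.376767; u=3/4·0.551482+5/4·(-1.276720)+0·(-0.376767)≈-1.182288; next y=3/5·(-2.551482)+1/2·(-1.182288)≈-2.122033
n=8: y≈-2.122033, sp=-2, e=sp−y≈0.122033; I≈-1.154686, D=e−e_prev≈-0.429449; u=3/4·0.122033+5/4·(-1.154686)+0·(-0.429449)≈-1.351833; next y=3/5·(-2.122033)+1/2·(-1.351833)≈-1.949136
n=9: y≈-1.949136, sp=-2, e=sp−y≈-0.050864; I≈-1.205550, D=e−e_prev≈-0.172897; u=3/4·(-0.050864)+5/4·(-1.205550)+0·(-0.172897)≈-1.545085; next y=3/5·(-1.949136)+1/2·(-1.545085)≈-1.942024
n=10: y≈-1.942024, sp=-2, e=sp−y≈-0.057976; I≈-1.263526, D=e−e_prev≈-0.007112; u=3/4·(-0.057976)+5/4·(-1.263526)+0·(-0.007112)≈-1.622889; next y=3/5·(-1.942024)+1/2·(-1.622889)≈-1.976659
n=11: y≈-1.976659, sp=-2, e=sp−y≈-0.023341; I≈-1.286867, D=e−e_prev≈0.034635; u=3/4·(-0.023341)+5/4·(-1.286867)+0·0.034635≈-1.626089; next y=3/5·(-1.976659)+1/2·(-1.626089)≈-1.999040
n=12: y≈-1.999040, sp=-2, e=sp−y≈-0.000960; I≈-1.287827, D=e−e_prev≈0.022381; u=3/4·(-0.000960)+5/4·(-1.287827)+0·0.022381≈-1.610503; next y=3/5·(-1.999040)+1/2·(-1.610503)≈-2.004676
n=13: y≈-2.004676, sp=-2, e=sp−y≈0.004676; I≈-1.283151, D=e−e_prev≈0.005636; u=3/4·0.004676+5/4·(-1.283151)+0·0.005636≈-1.600432; next y=3/5·(-2.004676)+1/2·(-1.600432)≈-2.003021
n=14: y≈-2.003021, sp=-2, e=sp−y≈0.003021; I≈-1.280130, D=e−e_prev≈-0.001654; u=3/4·0.003021+5/4·(-1.280130)+0·(-0.001654)≈-1.597896; next y=3/5·(-2.003021)+1/2·(-1.597896)≈-2.000761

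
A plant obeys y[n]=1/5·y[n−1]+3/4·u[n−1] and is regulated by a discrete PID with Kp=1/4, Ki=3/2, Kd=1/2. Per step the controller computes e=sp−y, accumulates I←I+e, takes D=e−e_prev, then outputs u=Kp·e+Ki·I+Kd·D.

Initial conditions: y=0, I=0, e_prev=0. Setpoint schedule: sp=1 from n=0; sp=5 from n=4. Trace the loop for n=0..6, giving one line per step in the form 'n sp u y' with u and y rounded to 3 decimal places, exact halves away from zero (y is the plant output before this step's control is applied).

(exact arithmetic carried between steps; '≈' marks a value shown rounded to 6 d.p. or computed from one; I and e_prev carry over from the previous line; the table rounds u and y to 3 d.p., halves away from zero)
n=0: y=0, sp=1, e=sp−y=1; I=1, D=e−e_prev=1; u=1/4·1+3/2·1+1/2·1=2.25; next y=1/5·0+3/4·2.25=1.6875
n=1: y=1.6875, sp=1, e=sp−y=-0.6875; I=0.3125, D=e−e_prev=-1.6875; u=1/4·(-0.6875)+3/2·0.3125+1/2·(-1.6875)=-0.546875; next y=1/5·1.6875+3/4·(-0.546875)≈-0.072656
n=2: y≈-0.072656, sp=1, e=sp−y≈1.072656; I≈1.385156, D=e−e_prev≈1.760156; u=1/4·1.072656+3/2·1.385156+1/2·1.760156≈3.225977; next y=1/5·(-0.072656)+3/4·3.225977≈2.404951
n=3: y≈2.404951, sp=1, e=sp−y≈-1.404951; I≈-0.019795, D=e−e_prev≈-2.477607; u=1/4·(-1.404951)+3/2·(-0.019795)+1/2·(-2.477607)≈-1.619734; next y=1/5·2.404951+3/4·(-1.619734)≈-0.733810
n=4: y≈-0.733810, sp=5, e=sp−y≈5.733810; I≈5.714015, D=e−e_prev≈7.138761; u=1/4·5.733810+3/2·5.714015+1/2·7.138761≈13.573856; next y=1/5·(-0.733810)+3/4·13.573856≈10.033630
n=5: y≈10.033630, sp=5, e=sp−y≈-5.033630; I≈0.680385, D=e−e_prev≈-10.767440; u=1/4·(-5.033630)+3/2·0.680385+1/2·(-10.767440)≈-5.621550; next y=1/5·10.033630+3/4·(-5.621550)≈-2.209436
n=6: y≈-2.209436, sp=5, e=sp−y≈7.209436; I≈7.889822, D=e−e_prev≈12.243066; u=1/4·7.209436+3/2·7.889822+1/2·12.243066≈19.758625; next y=1/5·(-2.209436)+3/4·19.758625≈14.377081

0 1 2.250 0.000
1 1 -0.547 1.688
2 1 3.226 -0.073
3 1 -1.620 2.405
4 5 13.574 -0.734
5 5 -5.622 10.034
6 5 19.759 -2.209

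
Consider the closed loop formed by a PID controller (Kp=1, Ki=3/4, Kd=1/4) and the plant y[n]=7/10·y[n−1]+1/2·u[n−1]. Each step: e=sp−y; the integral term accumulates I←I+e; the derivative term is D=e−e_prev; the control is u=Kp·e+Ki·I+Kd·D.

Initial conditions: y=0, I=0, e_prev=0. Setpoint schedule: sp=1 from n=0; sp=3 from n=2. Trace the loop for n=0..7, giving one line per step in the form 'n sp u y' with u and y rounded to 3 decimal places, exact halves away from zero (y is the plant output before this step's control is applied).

0 1 2.000 0.000
1 1 0.500 1.000
2 3 4.850 0.950
3 3 1.595 3.090
4 3 2.322 2.961
5 3 1.774 3.233
6 3 1.833 3.150
7 3 1.757 3.122

(exact arithmetic carried between steps; '≈' marks a value shown rounded to 6 d.p. or computed from one; I and e_prev carry over from the previous line; the table rounds u and y to 3 d.p., halves away from zero)
n=0: y=0, sp=1, e=sp−y=1; I=1, D=e−e_prev=1; u=1·1+3/4·1+1/4·1=2; next y=7/10·0+1/2·2=1
n=1: y=1, sp=1, e=sp−y=0; I=1, D=e−e_prev=-1; u=1·0+3/4·1+1/4·(-1)=0.5; next y=7/10·1+1/2·0.5=0.95
n=2: y=0.95, sp=3, e=sp−y=2.05; I=3.05, D=e−e_prev=2.05; u=1·2.05+3/4·3.05+1/4·2.05=4.85; next y=7/10·0.95+1/2·4.85=3.09
n=3: y=3.09, sp=3, e=sp−y=-0.09; I=2.96, D=e−e_prev=-2.14; u=1·(-0.09)+3/4·2.96+1/4·(-2.14)=1.595; next y=7/10·3.09+1/2·1.595=2.9605
n=4: y=2.9605, sp=3, e=sp−y=0.0395; I=2.9995, D=e−e_prev=0.1295; u=1·0.0395+3/4·2.9995+1/4·0.1295=2.3215; next y=7/10·2.9605+1/2·2.3215=3.2331
n=5: y=3.2331, sp=3, e=sp−y=-0.2331; I=2.7664, D=e−e_prev=-0.2726; u=1·(-0.2331)+3/4·2.7664+1/4·(-0.2726)=1.77355; next y=7/10·3.2331+1/2·1.77355=3.149945
n=6: y=3.149945, sp=3, e=sp−y=-0.149945; I=2.616455, D=e−e_prev=0.083155; u=1·(-0.149945)+3/4·2.616455+1/4·0.083155=1.833185; next y=7/10·3.149945+1/2·1.833185=3.121554
n=7: y=3.121554, sp=3, e=sp−y=-0.121554; I=2.494901, D=e−e_prev=0.028391; u=1·(-0.121554)+3/4·2.494901+1/4·0.028391≈1.756720; next y=7/10·3.121554+1/2·1.756720≈3.063448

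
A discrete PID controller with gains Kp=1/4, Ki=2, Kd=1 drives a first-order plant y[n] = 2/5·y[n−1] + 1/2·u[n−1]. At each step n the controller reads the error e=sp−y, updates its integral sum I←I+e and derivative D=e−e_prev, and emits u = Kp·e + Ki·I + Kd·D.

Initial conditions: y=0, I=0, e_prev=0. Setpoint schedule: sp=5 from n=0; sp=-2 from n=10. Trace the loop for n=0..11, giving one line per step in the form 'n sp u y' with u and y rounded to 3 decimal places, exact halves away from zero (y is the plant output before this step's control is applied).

(exact arithmetic carried between steps; '≈' marks a value shown rounded to 6 d.p. or computed from one; I and e_prev carry over from the previous line; the table rounds u and y to 3 d.p., halves away from zero)
n=0: y=0, sp=5, e=sp−y=5; I=5, D=e−e_prev=5; u=1/4·5+2·5+1·5=16.25; next y=2/5·0+1/2·16.25=8.125
n=1: y=8.125, sp=5, e=sp−y=-3.125; I=1.875, D=e−e_prev=-8.125; u=1/4·(-3.125)+2·1.875+1·(-8.125)=-5.15625; next y=2/5·8.125+1/2·(-5.15625)=0.671875
n=2: y=0.671875, sp=5, e=sp−y=4.328125; I=6.203125, D=e−e_prev=7.453125; u=1/4·4.328125+2·6.203125+1·7.453125≈20.941406; next y=2/5·0.671875+1/2·20.941406≈10.739453
n=3: y≈10.739453, sp=5, e=sp−y≈-5.739453; I≈0.463672, D=e−e_prev≈-10.067578; u=1/4·(-5.739453)+2·0.463672+1·(-10.067578)≈-10.575098; next y=2/5·10.739453+1/2·(-10.575098)≈-0.991768
n=4: y≈-0.991768, sp=5, e=sp−y≈5.991768; I≈6.455439, D=e−e_prev≈11.731221; u=1/4·5.991768+2·6.455439+1·11.731221≈26.140042; next y=2/5·(-0.991768)+1/2·26.140042≈12.673314
n=5: y≈12.673314, sp=5, e=sp−y≈-7.673314; I≈-1.217874, D=e−e_prev≈-13.665081; u=1/4·(-7.673314)+2·(-1.217874)+1·(-13.665081)≈-18.019158; next y=2/5·12.673314+1/2·(-18.019158)≈-3.940254
n=6: y≈-3.940254, sp=5, e=sp−y≈8.940254; I≈7.722379, D=e−e_prev≈16.613567; u=1/4·8.940254+2·7.722379+1·16.613567≈34.293390; next y=2/5·(-3.940254)+1/2·34.293390≈15.570593
n=7: y≈15.570593, sp=5, e=sp−y≈-10.570593; I≈-2.848214, D=e−e_prev≈-19.510847; u=1/4·(-10.570593)+2·(-2.848214)+1·(-19.510847)≈-27.849923; next y=2/5·15.570593+1/2·(-27.849923)≈-7.696724
n=8: y≈-7.696724, sp=5, e=sp−y≈12.696724; I≈9.848510, D=e−e_prev≈23.267318; u=1/4·12.696724+2·9.848510+1·23.267318≈46.138519; next y=2/5·(-7.696724)+1/2·46.138519≈19.990570
n=9: y≈19.990570, sp=5, e=sp−y≈-14.990570; I≈-5.142060, D=e−e_prev≈-27.687294; u=1/4·(-14.990570)+2·(-5.142060)+1·(-27.687294)≈-41.719056; next y=2/5·19.990570+1/2·(-41.719056)≈-12.863300
n=10: y≈-12.863300, sp=-2, e=sp−y≈10.863300; I≈5.721240, D=e−e_prev≈25.853870; u=1/4·10.863300+2·5.721240+1·25.853870≈40.012176; next y=2/5·(-12.863300)+1/2·40.012176≈14.860768
n=11: y≈14.860768, sp=-2, e=sp−y≈-16.860768; I≈-11.139527, D=e−e_prev≈-27.724068; u=1/4·(-16.860768)+2·(-11.139527)+1·(-27.724068)≈-54.218315; next y=2/5·14.860768+1/2·(-54.218315)≈-21.164850

0 5 16.250 0.000
1 5 -5.156 8.125
2 5 20.941 0.672
3 5 -10.575 10.739
4 5 26.140 -0.992
5 5 -18.019 12.673
6 5 34.293 -3.940
7 5 -27.850 15.571
8 5 46.139 -7.697
9 5 -41.719 19.991
10 -2 40.012 -12.863
11 -2 -54.218 14.861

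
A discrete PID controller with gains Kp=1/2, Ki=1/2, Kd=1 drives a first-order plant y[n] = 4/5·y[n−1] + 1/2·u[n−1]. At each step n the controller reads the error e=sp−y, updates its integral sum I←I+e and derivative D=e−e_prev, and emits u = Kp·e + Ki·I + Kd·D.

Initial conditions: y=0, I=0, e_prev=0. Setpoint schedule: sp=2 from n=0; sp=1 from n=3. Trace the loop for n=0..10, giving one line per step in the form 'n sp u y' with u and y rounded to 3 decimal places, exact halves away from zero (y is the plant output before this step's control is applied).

0 2 4.000 0.000
1 2 -1.000 2.000
2 2 2.800 1.100
3 1 -2.010 2.280
4 1 2.452 0.819
5 1 -1.043 1.881
6 1 1.374 0.984
7 1 -0.496 1.474
8 1 0.843 0.931
9 1 -0.136 1.166
10 1 0.619 0.865

(exact arithmetic carried between steps; '≈' marks a value shown rounded to 6 d.p. or computed from one; I and e_prev carry over from the previous line; the table rounds u and y to 3 d.p., halves away from zero)
n=0: y=0, sp=2, e=sp−y=2; I=2, D=e−e_prev=2; u=1/2·2+1/2·2+1·2=4; next y=4/5·0+1/2·4=2
n=1: y=2, sp=2, e=sp−y=0; I=2, D=e−e_prev=-2; u=1/2·0+1/2·2+1·(-2)=-1; next y=4/5·2+1/2·(-1)=1.1
n=2: y=1.1, sp=2, e=sp−y=0.9; I=2.9, D=e−e_prev=0.9; u=1/2·0.9+1/2·2.9+1·0.9=2.8; next y=4/5·1.1+1/2·2.8=2.28
n=3: y=2.28, sp=1, e=sp−y=-1.28; I=1.62, D=e−e_prev=-2.18; u=1/2·(-1.28)+1/2·1.62+1·(-2.18)=-2.01; next y=4/5·2.28+1/2·(-2.01)=0.819
n=4: y=0.819, sp=1, e=sp−y=0.181; I=1.801, D=e−e_prev=1.461; u=1/2·0.181+1/2·1.801+1·1.461=2.452; next y=4/5·0.819+1/2·2.452=1.8812
n=5: y=1.8812, sp=1, e=sp−y=-0.8812; I=0.9198, D=e−e_prev=-1.0622; u=1/2·(-0.8812)+1/2·0.9198+1·(-1.0622)=-1.0429; next y=4/5·1.8812+1/2·(-1.0429)=0.98351
n=6: y=0.98351, sp=1, e=sp−y=0.01649; I=0.93629, D=e−e_prev=0.89769; u=1/2·0.01649+1/2·0.93629+1·0.89769=1.37408; next y=4/5·0.98351+1/2·1.37408=1.473848
n=7: y=1.473848, sp=1, e=sp−y=-0.473848; I=0.462442, D=e−e_prev=-0.490338; u=1/2·(-0.473848)+1/2·0.462442+1·(-0.490338)=-0.496041; next y=4/5·1.473848+1/2·(-0.496041)≈0.931058
n=8: y≈0.931058, sp=1, e=sp−y≈0.068942; I≈0.531384, D=e−e_prev≈0.542790; u=1/2·0.068942+1/2·0.531384+1·0.542790≈0.842953; next y=4/5·0.931058+1/2·0.842953≈1.166323
n=9: y≈1.166323, sp=1, e=sp−y≈-0.166323; I≈0.365061, D=e−e_prev≈-0.235265; u=1/2·(-0.166323)+1/2·0.365061+1·(-0.235265)≈-0.135896; next y=4/5·1.166323+1/2·(-0.135896)≈0.865110
n=10: y≈0.865110, sp=1, e=sp−y≈0.134890; I≈0.499951, D=e−e_prev≈0.301213; u=1/2·0.134890+1/2·0.499951+1·0.301213≈0.618633; next y=4/5·0.865110+1/2·0.618633≈1.001405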